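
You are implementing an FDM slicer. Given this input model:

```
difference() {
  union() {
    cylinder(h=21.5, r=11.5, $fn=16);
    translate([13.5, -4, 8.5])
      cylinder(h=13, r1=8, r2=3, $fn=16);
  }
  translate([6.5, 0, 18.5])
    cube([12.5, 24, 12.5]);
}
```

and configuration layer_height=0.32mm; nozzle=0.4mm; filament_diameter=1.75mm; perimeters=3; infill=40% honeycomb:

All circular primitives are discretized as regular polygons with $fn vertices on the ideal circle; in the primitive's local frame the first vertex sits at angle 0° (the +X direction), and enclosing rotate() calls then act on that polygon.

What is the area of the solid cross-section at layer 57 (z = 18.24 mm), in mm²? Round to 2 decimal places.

454.57 mm²

At z = 18.24 mm: the r=11.5 cylinder contributes a regular 16-gon of circumradius 11.5 (area = (16/2)·11.500²·sin(360°/16) = 404.88 mm²); the cone at (13.5, -4) (r1=8→r2=3) has section circumradius 4.254 here — a regular 16-gon (area = (16/2)·4.254²·sin(360°/16) = 55.40 mm²); Taking the union: the regions partially overlap — summed areas 460.28 mm² minus the doubly-counted overlap 5.71 mm² gives 454.57 mm² — area = 454.57 mm²; the cube at (6.5, 0) is not intersected at this z (z outside [18.5, 31]); Subtracting the remaining from the first: none of the subtracted shapes is present at this height, so the result so far is unchanged — area = 454.57 mm². Overall, the cross-section is a single solid region. Net area = 454.57 mm².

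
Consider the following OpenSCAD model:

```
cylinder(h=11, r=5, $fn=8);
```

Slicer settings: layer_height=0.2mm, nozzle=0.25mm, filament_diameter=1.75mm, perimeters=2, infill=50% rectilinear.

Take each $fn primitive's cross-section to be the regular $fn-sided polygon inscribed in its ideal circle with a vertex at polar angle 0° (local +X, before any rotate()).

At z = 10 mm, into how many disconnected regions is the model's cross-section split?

1

At z = 10 mm: the r=5 cylinder gives a regular 8-gon of circumradius 5 (constant along its height). The result has 1 disconnected region.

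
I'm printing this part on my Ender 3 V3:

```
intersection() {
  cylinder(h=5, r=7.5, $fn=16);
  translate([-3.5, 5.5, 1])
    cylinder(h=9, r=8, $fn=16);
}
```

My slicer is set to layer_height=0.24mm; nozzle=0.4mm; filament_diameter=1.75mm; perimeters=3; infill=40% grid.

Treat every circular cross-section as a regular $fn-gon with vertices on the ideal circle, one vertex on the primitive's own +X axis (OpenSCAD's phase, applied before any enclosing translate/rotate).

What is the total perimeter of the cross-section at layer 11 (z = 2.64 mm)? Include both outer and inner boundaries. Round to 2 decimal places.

34.77 mm

At z = 2.64 mm: the r=7.5 cylinder contributes a regular 16-gon of circumradius 7.5 (perimeter = 2·16·7.500·sin(180°/16) = 46.82 mm); the r=8 cylinder at (-3.5, 5.5) contributes a regular 16-gon of circumradius 8 (perimeter = 2·16·8.000·sin(180°/16) = 49.94 mm); Taking the intersection: the r=8 cylinder at (-3.5, 5.5) partially overlaps the r=7.5 cylinder; clipping to the common part keeps 87.15 mm² — boundary = 34.77 mm. Overall, the cross-section is a single solid region. Total boundary length (outer) = 34.77 mm.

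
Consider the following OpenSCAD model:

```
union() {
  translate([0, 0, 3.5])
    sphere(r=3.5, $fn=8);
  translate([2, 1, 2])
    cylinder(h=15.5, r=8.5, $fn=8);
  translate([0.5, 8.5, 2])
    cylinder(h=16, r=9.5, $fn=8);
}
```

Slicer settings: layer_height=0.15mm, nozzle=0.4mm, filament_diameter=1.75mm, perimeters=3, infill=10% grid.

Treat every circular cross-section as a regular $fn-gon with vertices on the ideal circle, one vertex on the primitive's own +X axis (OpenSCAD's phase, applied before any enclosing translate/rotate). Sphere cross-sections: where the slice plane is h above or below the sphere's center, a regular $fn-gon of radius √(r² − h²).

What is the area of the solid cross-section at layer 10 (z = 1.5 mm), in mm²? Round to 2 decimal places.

23.33 mm²

At z = 1.5 mm: the r=3.5 sphere contributes a regular 8-gon of circumradius √(3.5²−2²) = 2.872 (area = (8/2)·2.872²·sin(360°/8) = 23.33 mm²); the cylinder at (2, 1) is absent (z outside [2, 17.5]); the cylinder at (0.5, 8.5) is absent (z outside [2, 18]); Merging all regions: only the r=3.5 sphere is present, so the union is just that shape — area = 23.33 mm². Overall, the cross-section is a single solid region. Net area = 23.33 mm².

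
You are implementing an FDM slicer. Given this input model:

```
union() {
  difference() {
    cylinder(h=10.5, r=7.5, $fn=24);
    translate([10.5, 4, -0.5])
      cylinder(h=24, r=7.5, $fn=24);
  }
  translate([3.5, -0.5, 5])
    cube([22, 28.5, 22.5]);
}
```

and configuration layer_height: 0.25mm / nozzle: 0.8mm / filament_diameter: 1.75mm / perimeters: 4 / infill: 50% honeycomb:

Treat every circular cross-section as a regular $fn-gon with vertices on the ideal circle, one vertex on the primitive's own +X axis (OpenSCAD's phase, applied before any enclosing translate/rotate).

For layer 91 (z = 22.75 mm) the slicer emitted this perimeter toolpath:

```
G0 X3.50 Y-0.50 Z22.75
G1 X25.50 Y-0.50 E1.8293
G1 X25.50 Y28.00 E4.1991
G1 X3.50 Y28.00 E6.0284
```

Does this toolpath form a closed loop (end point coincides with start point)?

no

Start point (G0): (3.50, -0.50). End point (last G1): the path does not return to the start — open.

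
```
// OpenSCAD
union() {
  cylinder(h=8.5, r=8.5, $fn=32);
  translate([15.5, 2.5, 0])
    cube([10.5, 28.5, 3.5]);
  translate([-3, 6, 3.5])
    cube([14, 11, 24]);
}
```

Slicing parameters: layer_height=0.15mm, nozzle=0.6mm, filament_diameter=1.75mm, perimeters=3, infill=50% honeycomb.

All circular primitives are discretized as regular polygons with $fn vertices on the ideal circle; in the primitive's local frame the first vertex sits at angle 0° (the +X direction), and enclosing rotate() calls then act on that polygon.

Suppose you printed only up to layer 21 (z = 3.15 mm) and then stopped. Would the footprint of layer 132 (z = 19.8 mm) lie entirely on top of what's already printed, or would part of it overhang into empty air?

part overhangs

Compare the two slices. At z = 3.15: the r=8.5 cylinder contributes a regular 32-gon of circumradius 8.5 (area = (32/2)·8.500²·sin(360°/32) = 225.52 mm²); the 10.5×28.5 cube at (15.5, 2.5) contributes its full rectangle (area 299.25 mm²); the cube at (-3, 6) is not intersected at this z (z outside [3.5, 27.5]); Taking the union: the 2 present regions are separate (no shared area or edge), so areas and boundary lengths simply add and each stays a separate island — area = 524.77 mm². At z = 19.8: the cylinder does not reach this height (z outside [0, 8.5]); the cube at (15.5, 2.5) is absent (z outside [0, 3.5]); the 14×11 cube at (-3, 6) contributes its full rectangle (area 154.00 mm²); Taking the union: only the 14×11 cube at (-3, 6) is present, so the union is just that shape — area = 154.00 mm². Checking containment: at z = 19.8 the cross-section extends beyond the z = 3.15 cross-section by about 136.94 mm².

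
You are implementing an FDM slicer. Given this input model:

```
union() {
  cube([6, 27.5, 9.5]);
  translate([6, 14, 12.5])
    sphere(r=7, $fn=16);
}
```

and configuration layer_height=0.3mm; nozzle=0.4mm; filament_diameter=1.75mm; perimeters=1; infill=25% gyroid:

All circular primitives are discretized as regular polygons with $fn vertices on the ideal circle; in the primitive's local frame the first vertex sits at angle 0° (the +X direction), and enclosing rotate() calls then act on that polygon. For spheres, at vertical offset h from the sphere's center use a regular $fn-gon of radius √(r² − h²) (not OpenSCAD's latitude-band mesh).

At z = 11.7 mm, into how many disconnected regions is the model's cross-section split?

At z = 11.7 mm: the cube is absent (z outside [0, 9.5]); the r=7 sphere at (6, 14) contributes a regular 16-gon of circumradius √(7²−0.8²) = 6.954; Combining (union): only the r=7 sphere at (6, 14) is present, so the union is just that shape — 1 connected region. The result has 1 disconnected region.

1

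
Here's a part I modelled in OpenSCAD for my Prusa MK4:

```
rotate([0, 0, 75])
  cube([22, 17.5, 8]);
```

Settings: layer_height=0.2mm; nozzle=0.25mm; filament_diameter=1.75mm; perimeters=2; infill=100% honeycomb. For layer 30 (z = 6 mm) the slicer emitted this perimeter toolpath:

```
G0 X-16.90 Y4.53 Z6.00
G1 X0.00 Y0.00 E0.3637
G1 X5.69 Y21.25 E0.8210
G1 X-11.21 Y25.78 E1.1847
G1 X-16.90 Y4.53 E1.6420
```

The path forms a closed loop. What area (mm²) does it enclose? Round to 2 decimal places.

384.90 mm²

Apply the shoelace formula to the sequence of (X, Y) vertices; enclosed area = 384.90 mm².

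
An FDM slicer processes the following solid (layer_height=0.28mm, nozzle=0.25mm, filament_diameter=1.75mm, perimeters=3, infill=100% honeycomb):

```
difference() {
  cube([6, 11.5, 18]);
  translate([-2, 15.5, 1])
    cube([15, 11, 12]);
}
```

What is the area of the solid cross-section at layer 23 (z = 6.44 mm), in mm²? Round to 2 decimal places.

69.00 mm²

At z = 6.44 mm: the cube (footprint 6×11.5) is included at this height (area 69.00 mm²); the cube at (-2, 15.5) (footprint 15×11) is included at this height (area 165.00 mm²); Taking the first minus the rest: starting from the 6×11.5 cube (69.00 mm²), the 15×11 cube at (-2, 15.5) misses the remaining region (no effect) — area = 69.00 mm². Overall, the cross-section is a single solid region. Net area = 69.00 mm².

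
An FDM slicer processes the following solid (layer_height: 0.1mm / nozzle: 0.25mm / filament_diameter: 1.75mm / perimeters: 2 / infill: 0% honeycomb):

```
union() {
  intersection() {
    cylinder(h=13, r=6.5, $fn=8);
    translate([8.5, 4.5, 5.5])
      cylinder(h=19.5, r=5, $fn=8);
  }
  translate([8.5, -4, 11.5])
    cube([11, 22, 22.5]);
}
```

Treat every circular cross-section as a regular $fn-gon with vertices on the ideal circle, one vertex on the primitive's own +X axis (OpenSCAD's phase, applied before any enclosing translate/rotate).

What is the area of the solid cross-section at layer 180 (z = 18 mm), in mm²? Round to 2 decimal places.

242.00 mm²

At z = 18 mm: the cylinder is absent (z outside [0, 13]); the cylinder at (8.5, 4.5): section is a regular 8-gon, circumradius r=5 (area = (8/2)·5.000²·sin(360°/8) = 70.71 mm²); Keeping only the common overlap: at least one operand is absent at this height, so nothing remains; the 11×22 cube at (8.5, -4) contributes its full rectangle (area 242.00 mm²); Merging all regions: only the 11×22 cube at (8.5, -4) is present, so the union is just that shape — area = 242.00 mm². Overall, the cross-section is a single solid region. Net area = 242.00 mm².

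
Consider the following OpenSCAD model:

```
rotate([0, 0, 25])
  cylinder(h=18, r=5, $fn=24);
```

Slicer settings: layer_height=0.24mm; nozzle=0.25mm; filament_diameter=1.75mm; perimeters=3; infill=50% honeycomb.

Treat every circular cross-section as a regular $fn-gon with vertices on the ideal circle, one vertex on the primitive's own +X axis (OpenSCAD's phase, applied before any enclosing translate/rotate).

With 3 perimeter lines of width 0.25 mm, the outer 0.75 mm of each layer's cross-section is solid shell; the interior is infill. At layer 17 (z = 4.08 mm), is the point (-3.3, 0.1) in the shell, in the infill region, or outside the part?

At z = 4.08 mm: the r=5 cylinder contributes a regular 24-gon of circumradius 5; (rotated 25° about Z; rotation is an isometry so areas/perimeters/island counts are preserved). Overall, the cross-section is a single solid region. Undo the 25° rotation: the query point maps to (-2.949, 1.485) in the un-rotated model frame. The nearest boundary edge runs (-4.33, 2.50)→(-4.83, 1.29); distance from the point to it = 1.66 mm. The point is inside the cross-section and 1.66 mm from the nearest boundary — more than the 0.75 mm shell width (3 × 0.25), so it's in the infill interior.

infill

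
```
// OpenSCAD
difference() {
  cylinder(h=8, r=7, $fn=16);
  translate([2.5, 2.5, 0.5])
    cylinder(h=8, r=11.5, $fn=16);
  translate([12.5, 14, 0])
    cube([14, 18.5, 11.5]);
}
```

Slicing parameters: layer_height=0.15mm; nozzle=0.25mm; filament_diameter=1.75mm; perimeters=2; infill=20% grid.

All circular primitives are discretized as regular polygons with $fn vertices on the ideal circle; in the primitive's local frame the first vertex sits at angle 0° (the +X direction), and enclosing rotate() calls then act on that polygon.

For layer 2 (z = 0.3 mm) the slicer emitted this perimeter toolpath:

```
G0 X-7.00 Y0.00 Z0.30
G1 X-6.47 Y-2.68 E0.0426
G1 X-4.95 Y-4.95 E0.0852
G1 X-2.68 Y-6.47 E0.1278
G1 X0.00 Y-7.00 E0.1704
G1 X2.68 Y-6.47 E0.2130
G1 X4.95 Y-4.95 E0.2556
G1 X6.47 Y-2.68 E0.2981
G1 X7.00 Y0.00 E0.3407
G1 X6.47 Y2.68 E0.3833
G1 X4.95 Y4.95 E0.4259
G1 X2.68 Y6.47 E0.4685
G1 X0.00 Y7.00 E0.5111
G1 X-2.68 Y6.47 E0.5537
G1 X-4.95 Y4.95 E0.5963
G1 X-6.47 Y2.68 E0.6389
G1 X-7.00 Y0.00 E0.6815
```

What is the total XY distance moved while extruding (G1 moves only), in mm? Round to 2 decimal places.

Sum the Euclidean lengths of each G1 segment: total = 43.71 mm.

43.71 mm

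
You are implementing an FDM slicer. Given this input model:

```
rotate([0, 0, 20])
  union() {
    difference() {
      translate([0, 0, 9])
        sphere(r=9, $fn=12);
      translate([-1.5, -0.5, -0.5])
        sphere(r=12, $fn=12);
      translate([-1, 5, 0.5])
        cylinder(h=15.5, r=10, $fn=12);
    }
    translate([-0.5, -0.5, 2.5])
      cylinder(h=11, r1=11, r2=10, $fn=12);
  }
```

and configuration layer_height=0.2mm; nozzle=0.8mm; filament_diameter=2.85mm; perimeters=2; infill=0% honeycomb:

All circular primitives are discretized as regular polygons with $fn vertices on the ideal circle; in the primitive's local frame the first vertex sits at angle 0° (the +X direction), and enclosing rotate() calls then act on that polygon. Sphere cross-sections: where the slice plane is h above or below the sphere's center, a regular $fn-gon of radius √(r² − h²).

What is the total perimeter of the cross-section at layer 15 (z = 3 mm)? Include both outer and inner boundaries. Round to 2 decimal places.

At z = 3 mm: the r=9 sphere slices to a regular 12-gon of circumradius 6.708 (√(r²−h²) with h=6 from center) (perimeter = 2·12·6.708·sin(180°/12) = 41.67 mm); the r=12 sphere at (-1.5, -0.5) contributes a regular 12-gon of circumradius √(12²−3.5²) = 11.478 (perimeter = 2·12·11.478·sin(180°/12) = 71.30 mm); the r=10 cylinder at (-1, 5) contributes a regular 12-gon of circumradius 10 (perimeter = 2·12·10.000·sin(180°/12) = 62.12 mm); Subtracting the remaining from the first: starting from the r=9 sphere, the r=12 sphere at (-1.5, -0.5) covers all of what remains (removes everything); the r=10 cylinder at (-1, 5) misses the remaining region (no effect) — nothing remains; the cone at (-0.5, -0.5) (r1=11→r2=10) has section circumradius 10.955 here — a regular 12-gon (perimeter = 2·12·10.955·sin(180°/12) = 68.05 mm); Combining (union): only the cone at (-0.5, -0.5) is present, so the union is just that shape — boundary = 68.05 mm; (rotated 20° about Z; rotation is an isometry so areas/perimeters/island counts are preserved). Overall, the cross-section is a single solid region. Total boundary length (outer) = 68.05 mm.

68.05 mm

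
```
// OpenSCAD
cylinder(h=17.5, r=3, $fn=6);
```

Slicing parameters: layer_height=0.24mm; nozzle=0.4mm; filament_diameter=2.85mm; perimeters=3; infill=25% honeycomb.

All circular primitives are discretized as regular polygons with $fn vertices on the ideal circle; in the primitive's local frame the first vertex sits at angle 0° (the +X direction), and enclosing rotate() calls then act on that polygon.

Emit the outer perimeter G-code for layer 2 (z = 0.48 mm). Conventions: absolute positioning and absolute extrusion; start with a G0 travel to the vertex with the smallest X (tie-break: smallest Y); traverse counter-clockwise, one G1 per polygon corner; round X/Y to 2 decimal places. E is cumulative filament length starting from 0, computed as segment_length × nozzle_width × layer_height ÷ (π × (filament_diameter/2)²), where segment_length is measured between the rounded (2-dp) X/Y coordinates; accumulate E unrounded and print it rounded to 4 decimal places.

At z = 0.48 mm: the cylinder: section is a regular 6-gon, circumradius r=3. The outline is a single polygon with 6 vertices. Extrusion per mm of travel: 0.4 × 0.24 / (π × 1.425²) = 0.015048. Accumulating E over each segment gives final E = 0.2710.

G0 X-3.00 Y0.00 Z0.48
G1 X-1.50 Y-2.60 E0.0452
G1 X1.50 Y-2.60 E0.0903
G1 X3.00 Y0.00 E0.1355
G1 X1.50 Y2.60 E0.1807
G1 X-1.50 Y2.60 E0.2258
G1 X-3.00 Y0.00 E0.2710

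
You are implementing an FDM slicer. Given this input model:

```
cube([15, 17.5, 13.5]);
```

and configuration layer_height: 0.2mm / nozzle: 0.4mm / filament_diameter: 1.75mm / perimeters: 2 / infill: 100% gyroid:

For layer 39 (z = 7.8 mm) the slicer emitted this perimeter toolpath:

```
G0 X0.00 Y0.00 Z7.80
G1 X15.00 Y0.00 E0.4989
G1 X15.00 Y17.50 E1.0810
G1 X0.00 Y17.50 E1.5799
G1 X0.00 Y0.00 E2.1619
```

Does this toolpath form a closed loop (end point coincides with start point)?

Start point (G0): (0.00, 0.00). End point (last G1): the path returns to the start — closed.

yes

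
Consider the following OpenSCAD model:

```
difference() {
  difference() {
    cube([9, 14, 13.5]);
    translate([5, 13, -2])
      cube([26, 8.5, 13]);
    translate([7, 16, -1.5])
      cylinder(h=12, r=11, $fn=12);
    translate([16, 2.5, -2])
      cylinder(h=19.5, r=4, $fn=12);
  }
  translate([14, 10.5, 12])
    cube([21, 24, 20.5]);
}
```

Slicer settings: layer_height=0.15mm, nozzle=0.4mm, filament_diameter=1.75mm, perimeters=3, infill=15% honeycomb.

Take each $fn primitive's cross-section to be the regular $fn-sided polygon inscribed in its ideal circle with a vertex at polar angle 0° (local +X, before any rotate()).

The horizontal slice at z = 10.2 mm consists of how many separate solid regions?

1

At z = 10.2 mm: the cube (footprint 9×14) is included at this height; the 26×8.5 cube at (5, 13) contributes its full rectangle; the r=11 cylinder at (7, 16) contributes a regular 12-gon of circumradius 11; the cylinder at (16, 2.5): section is a regular 12-gon, circumradius r=4; After the difference (first − rest): starting from the 9×14 cube, the 26×8.5 cube at (5, 13) partially overlaps it — only the 4.00 mm² overlap (of its 221.00 mm²) is removed, clipping the outline; the r=11 cylinder at (7, 16) partially overlaps it — only the 69.08 mm² overlap (of its 363.00 mm²) is removed, clipping the outline; the r=4 cylinder at (16, 2.5) misses the remaining region (no effect) — 1 connected region; the cube at (14, 10.5) is not intersected at this z (z outside [12, 32.5]); After the difference (first − rest): none of the subtracted shapes is present at this height, so the result so far is unchanged — 1 connected region. The result has 1 disconnected region.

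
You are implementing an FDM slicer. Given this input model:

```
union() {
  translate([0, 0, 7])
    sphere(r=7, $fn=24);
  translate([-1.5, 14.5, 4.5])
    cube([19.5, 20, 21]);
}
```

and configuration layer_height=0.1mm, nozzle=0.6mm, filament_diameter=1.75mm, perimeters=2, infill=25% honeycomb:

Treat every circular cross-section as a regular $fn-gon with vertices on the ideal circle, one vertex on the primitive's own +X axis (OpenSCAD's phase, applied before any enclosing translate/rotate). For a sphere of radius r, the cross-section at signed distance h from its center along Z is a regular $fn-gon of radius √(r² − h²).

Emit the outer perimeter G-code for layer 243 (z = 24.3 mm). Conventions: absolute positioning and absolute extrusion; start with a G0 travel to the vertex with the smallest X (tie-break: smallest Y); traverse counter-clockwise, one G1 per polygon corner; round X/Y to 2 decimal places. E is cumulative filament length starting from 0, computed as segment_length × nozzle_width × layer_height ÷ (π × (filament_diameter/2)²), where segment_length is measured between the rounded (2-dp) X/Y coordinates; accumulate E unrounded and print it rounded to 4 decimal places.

G0 X-1.50 Y14.50 Z24.30
G1 X18.00 Y14.50 E0.4864
G1 X18.00 Y34.50 E0.9853
G1 X-1.50 Y34.50 E1.4718
G1 X-1.50 Y14.50 E1.9707

At z = 24.3 mm: the sphere is not intersected at this z (|z−center|=17.300 > r=7); the cube at (-1.5, 14.5) is present — its section is the full 19.5×20 rectangle; Merging all regions: only the 19.5×20 cube at (-1.5, 14.5) is present, so the union is just that shape — 1 connected region. The outline is a single polygon with 4 vertices. Extrusion per mm of travel: 0.6 × 0.1 / (π × 0.875²) = 0.024945. Accumulating E over each segment gives final E = 1.9707.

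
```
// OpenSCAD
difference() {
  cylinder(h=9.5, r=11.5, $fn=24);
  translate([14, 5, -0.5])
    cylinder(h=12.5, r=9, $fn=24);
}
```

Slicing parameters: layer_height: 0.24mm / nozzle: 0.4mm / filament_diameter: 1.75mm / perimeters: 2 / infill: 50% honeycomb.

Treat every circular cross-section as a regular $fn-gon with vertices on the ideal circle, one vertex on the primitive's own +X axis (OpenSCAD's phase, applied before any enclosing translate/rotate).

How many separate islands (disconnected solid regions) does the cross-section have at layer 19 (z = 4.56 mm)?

At z = 4.56 mm: the r=11.5 cylinder contributes a regular 24-gon of circumradius 11.5; the r=9 cylinder at (14, 5) gives a regular 24-gon of circumradius 9 (constant along its height); Subtracting the remaining from the first: starting from the r=11.5 cylinder, the r=9 cylinder at (14, 5) partially overlaps it — only the 52.28 mm² overlap (of its 251.57 mm²) is removed, clipping the outline — 1 connected region. Overall, the cross-section is a single solid region. Island count = 1.

1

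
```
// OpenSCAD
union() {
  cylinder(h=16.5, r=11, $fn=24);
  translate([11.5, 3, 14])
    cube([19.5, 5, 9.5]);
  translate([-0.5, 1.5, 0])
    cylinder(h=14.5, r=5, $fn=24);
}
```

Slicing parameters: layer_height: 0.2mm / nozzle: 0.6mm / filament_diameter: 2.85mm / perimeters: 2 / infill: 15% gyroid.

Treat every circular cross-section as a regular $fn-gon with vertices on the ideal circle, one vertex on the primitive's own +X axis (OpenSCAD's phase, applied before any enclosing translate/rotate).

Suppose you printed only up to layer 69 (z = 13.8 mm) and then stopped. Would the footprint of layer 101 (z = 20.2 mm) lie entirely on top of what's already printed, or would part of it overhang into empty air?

Compare the two slices. At z = 13.8: the r=11 cylinder contributes a regular 24-gon of circumradius 11 (area = (24/2)·11.000²·sin(360°/24) = 375.81 mm²); the cube at (11.5, 3) does not reach this height (z outside [14, 23.5]); the r=5 cylinder at (-0.5, 1.5) contributes a regular 24-gon of circumradius 5 (area = (24/2)·5.000²·sin(360°/24) = 77.65 mm²); Taking the union: the r=5 cylinder at (-0.5, 1.5) lies entirely inside the r=11 cylinder, so the union is just the r=11 cylinder — area = 375.81 mm². At z = 20.2: the cylinder is absent (z outside [0, 16.5]); the cube at (11.5, 3) is present — its section is the full 19.5×5 rectangle (area 97.50 mm²); the cylinder at (-0.5, 1.5) is absent (z outside [0, 14.5]); Combining (union): only the 19.5×5 cube at (11.5, 3) is present, so the union is just that shape — area = 97.50 mm². Checking containment: at z = 20.2 the cross-section extends beyond the z = 13.8 cross-section by about 97.50 mm².

part overhangs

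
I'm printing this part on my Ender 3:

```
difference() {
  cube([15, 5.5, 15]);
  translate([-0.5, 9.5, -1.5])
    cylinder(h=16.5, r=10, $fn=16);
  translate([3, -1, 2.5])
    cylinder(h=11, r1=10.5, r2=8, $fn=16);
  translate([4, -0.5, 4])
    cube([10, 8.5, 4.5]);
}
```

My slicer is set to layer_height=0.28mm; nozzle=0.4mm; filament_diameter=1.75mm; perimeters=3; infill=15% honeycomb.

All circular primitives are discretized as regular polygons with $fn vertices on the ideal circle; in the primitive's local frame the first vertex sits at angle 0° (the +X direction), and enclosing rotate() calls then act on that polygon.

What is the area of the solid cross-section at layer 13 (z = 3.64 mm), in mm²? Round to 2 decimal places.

15.34 mm²

At z = 3.64 mm: the cube is present — its section is the full 15×5.5 rectangle (area 82.50 mm²); the r=10 cylinder at (-0.5, 9.5) contributes a regular 16-gon of circumradius 10 (area = (16/2)·10.000²·sin(360°/16) = 306.15 mm²); the cone at (3, -1): at t=0.104 of its height the radius interpolates to r₁+(r₂−r₁)t = 10.241, giving a regular 16-gon of that circumradius (area = (16/2)·10.241²·sin(360°/16) = 321.08 mm²); the cube at (4, -0.5) is not intersected at this z (z outside [4, 8.5]); Subtracting the remaining from the first: starting from the 15×5.5 cube (82.50 mm²), the r=10 cylinder at (-0.5, 9.5) partially overlaps it — only the 34.76 mm² overlap (of its 306.15 mm²) is removed, clipping the outline; the cone at (3, -1) partially overlaps it — only the 32.40 mm² overlap (of its 321.08 mm²) is removed, clipping the outline — area = 15.34 mm². Overall, the cross-section is a single solid region. Net area = 15.34 mm².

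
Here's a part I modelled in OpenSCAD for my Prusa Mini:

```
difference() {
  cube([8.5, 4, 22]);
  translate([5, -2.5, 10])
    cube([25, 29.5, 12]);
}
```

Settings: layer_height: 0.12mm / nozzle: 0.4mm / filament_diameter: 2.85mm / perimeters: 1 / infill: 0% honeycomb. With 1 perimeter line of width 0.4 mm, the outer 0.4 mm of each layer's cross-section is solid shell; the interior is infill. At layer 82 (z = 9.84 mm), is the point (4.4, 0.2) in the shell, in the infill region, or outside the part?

shell

At z = 9.84 mm: the cube is present — its section is the full 8.5×4 rectangle; the cube at (5, -2.5) is absent (z outside [10, 22]); Taking the first minus the rest: none of the subtracted shapes is present at this height, so the 8.5×4 cube is unchanged — 1 connected region. Overall, the cross-section is a single solid region. The nearest boundary edge runs (0.00, 0.00)→(8.50, 0.00); distance from the point to it = 0.20 mm. The point is inside the cross-section, 0.20 mm from the nearest boundary — within the 0.4 mm shell band (1 × 0.4).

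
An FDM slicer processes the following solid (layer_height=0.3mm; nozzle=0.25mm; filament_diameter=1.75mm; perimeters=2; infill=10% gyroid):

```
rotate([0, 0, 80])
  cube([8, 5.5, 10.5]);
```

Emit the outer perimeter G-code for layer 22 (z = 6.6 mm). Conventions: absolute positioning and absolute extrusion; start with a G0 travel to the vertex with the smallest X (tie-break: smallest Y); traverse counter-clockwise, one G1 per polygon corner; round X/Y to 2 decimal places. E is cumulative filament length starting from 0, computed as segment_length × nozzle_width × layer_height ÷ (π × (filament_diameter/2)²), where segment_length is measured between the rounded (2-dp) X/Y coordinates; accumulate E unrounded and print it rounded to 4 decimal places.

At z = 6.6 mm: the 8×5.5 cube contributes its full rectangle; (rotated 80° about Z; rotation is an isometry so areas/perimeters/island counts are preserved). The outline is a single polygon with 4 vertices. Extrusion per mm of travel: 0.25 × 0.3 / (π × 0.875²) = 0.031181. Accumulating E over each segment gives final E = 0.8419.

G0 X-5.42 Y0.96 Z6.60
G1 X0.00 Y0.00 E0.1716
G1 X1.39 Y7.88 E0.4211
G1 X-4.03 Y8.83 E0.5927
G1 X-5.42 Y0.96 E0.8419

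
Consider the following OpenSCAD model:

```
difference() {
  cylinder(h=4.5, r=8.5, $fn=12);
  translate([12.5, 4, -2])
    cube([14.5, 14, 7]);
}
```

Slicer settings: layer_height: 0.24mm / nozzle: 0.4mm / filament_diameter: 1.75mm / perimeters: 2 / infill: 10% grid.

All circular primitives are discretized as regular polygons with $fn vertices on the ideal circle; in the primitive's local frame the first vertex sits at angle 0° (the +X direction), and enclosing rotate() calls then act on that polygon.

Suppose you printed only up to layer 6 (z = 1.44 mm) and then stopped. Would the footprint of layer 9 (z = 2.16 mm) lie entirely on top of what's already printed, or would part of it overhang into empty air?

Compare the two slices. At z = 1.44: the r=8.5 cylinder gives a regular 12-gon of circumradius 8.5 (constant along its height) (area = (12/2)·8.500²·sin(360°/12) = 216.75 mm²); the cube at (12.5, 4) is present — its section is the full 14.5×14 rectangle (area 203.00 mm²); Taking the first minus the rest: starting from the r=8.5 cylinder (216.75 mm²), the 14.5×14 cube at (12.5, 4) misses the remaining region (no effect) — area = 216.75 mm². At z = 2.16: the cylinder: section is a regular 12-gon, circumradius r=8.5 (area = (12/2)·8.500²·sin(360°/12) = 216.75 mm²); the cube at (12.5, 4) (footprint 14.5×14) is included at this height (area 203.00 mm²); Subtracting the remaining from the first: starting from the r=8.5 cylinder (216.75 mm²), the 14.5×14 cube at (12.5, 4) misses the remaining region (no effect) — area = 216.75 mm². Checking containment: the cross-section at z = 2.16 is a subset of the cross-section at z = 1.44.

entirely on top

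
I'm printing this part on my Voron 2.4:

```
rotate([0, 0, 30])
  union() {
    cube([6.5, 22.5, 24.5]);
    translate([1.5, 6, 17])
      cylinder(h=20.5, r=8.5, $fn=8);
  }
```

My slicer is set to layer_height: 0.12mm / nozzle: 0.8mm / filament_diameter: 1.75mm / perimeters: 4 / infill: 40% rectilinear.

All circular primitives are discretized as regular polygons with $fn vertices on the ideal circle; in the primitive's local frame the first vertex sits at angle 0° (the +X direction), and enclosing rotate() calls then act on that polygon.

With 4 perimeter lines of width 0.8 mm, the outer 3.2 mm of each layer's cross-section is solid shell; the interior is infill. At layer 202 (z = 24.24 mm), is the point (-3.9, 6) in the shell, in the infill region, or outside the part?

At z = 24.24 mm: the cube (footprint 6.5×22.5) is included at this height; the cylinder at (1.5, 6): section is a regular 8-gon, circumradius r=8.5; Taking the union: the regions partially overlap (shared area 88.61 mm²), so overlapping operands fuse into one piece — 1 connected region; (rotated 30° about Z; rotation is an isometry so areas/perimeters/island counts are preserved). Overall, the cross-section is a single solid region. Undo the 30° rotation: the query point maps to (-0.377, 7.146) in the un-rotated model frame. The nearest boundary edge runs (-7.00, 6.00)→(-4.51, 12.01); distance from the point to it = 5.68 mm. The point is inside the cross-section and 5.68 mm from the nearest boundary — more than the 3.2 mm shell width (4 × 0.8), so it's in the infill interior.

infill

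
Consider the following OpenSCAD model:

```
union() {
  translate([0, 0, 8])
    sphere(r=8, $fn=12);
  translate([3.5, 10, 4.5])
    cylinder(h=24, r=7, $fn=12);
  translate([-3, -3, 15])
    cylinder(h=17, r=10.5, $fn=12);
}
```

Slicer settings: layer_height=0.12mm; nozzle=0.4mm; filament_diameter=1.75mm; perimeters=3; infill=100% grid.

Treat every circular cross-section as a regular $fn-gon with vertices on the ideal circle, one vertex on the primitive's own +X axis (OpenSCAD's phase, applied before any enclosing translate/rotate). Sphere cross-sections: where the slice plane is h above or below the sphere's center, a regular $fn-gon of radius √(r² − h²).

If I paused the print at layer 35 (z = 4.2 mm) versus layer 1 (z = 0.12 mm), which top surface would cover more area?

Layer 35 (z = 4.2): the r=8 sphere slices to a regular 12-gon of circumradius 7.040 (√(r²−h²) with h=3.8 from center) (area = (12/2)·7.040²·sin(360°/12) = 148.68 mm²); the cylinder at (3.5, 10) does not reach this height (z outside [4.5, 28.5]); the cylinder at (-3, -3) is absent (z outside [15, 32]); Taking the union: only the r=8 sphere is present, so the union is just that shape — area = 148.68 mm². So its area = 148.68 mm². Layer 1 (z = 0.12): the r=8 sphere slices to a regular 12-gon of circumradius 1.380 (√(r²−h²) with h=7.88 from center) (area = (12/2)·1.380²·sin(360°/12) = 5.72 mm²); the cylinder at (3.5, 10) does not reach this height (z outside [4.5, 28.5]); the cylinder at (-3, -3) is not intersected at this z (z outside [15, 32]); Taking the union: only the r=8 sphere is present, so the union is just that shape — area = 5.72 mm². So its area = 5.72 mm². Layer 35 is larger (148.68 vs 5.72 mm²).

layer 35 (z = 4.2 mm)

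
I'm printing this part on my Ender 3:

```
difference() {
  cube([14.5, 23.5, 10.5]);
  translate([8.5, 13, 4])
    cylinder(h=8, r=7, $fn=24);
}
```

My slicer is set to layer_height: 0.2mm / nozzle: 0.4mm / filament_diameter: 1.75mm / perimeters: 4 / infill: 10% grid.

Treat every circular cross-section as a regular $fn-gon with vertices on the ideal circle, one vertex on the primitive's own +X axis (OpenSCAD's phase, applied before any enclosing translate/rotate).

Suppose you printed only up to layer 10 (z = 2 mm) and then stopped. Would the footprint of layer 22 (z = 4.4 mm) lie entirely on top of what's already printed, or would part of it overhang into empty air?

entirely on top

Compare the two slices. At z = 2: the cube (footprint 14.5×23.5) is included at this height (area 340.75 mm²); the cylinder at (8.5, 13) does not reach this height (z outside [4, 12]); Subtracting the remaining from the first: none of the subtracted shapes is present at this height, so the 14.5×23.5 cube is unchanged — area = 340.75 mm². At z = 4.4: the 14.5×23.5 cube contributes its full rectangle (area 340.75 mm²); the cylinder at (8.5, 13): section is a regular 24-gon, circumradius r=7 (area = (24/2)·7.000²·sin(360°/24) = 152.19 mm²); Subtracting the remaining from the first: starting from the 14.5×23.5 cube (340.75 mm²), the r=7 cylinder at (8.5, 13) partially overlaps it — only the 147.60 mm² overlap (of its 152.19 mm²) is removed, clipping the outline — area = 193.15 mm². Checking containment: the cross-section at z = 4.4 is a subset of the cross-section at z = 2.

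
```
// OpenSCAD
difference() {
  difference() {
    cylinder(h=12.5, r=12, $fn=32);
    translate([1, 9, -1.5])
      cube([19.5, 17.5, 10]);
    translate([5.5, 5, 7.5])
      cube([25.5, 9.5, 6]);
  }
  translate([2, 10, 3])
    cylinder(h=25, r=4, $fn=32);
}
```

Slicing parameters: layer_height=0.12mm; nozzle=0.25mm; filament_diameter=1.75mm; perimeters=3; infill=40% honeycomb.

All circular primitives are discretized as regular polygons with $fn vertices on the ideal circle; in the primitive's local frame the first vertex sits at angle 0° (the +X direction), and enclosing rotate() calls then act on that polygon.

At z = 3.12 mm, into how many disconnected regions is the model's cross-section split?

At z = 3.12 mm: the cylinder: section is a regular 32-gon, circumradius r=12; the cube at (1, 9) (footprint 19.5×17.5) is included at this height; the cube at (5.5, 5) is not intersected at this z (z outside [7.5, 13.5]); After the difference (first − rest): starting from the r=12 cylinder, the 19.5×17.5 cube at (1, 9) partially overlaps it — only the 13.03 mm² overlap (of its 341.25 mm²) is removed, clipping the outline — 1 connected region; the cylinder at (2, 10): section is a regular 32-gon, circumradius r=4; Subtracting the remaining from the first: starting from that combined region, the r=4 cylinder at (2, 10) partially overlaps it — only the 25.49 mm² overlap (of its 49.94 mm²) is removed, clipping the outline — 1 connected region. The result has 1 disconnected region.

1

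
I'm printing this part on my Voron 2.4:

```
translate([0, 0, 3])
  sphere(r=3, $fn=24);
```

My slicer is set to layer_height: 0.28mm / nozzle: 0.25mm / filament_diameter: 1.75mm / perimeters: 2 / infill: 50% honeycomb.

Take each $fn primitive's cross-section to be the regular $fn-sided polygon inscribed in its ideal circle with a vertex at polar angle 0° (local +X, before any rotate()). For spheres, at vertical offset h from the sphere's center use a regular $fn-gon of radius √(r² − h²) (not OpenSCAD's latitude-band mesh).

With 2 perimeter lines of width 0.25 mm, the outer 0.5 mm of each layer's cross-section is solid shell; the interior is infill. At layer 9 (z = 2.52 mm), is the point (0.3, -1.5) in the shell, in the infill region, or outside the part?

At z = 2.52 mm: the sphere: section is a regular 24-gon, circumradius = √(r²−h²) = √(3²−0.48²) = 2.961. Overall, the cross-section is a single solid region. The nearest boundary edge runs (-0.00, -2.96)→(0.77, -2.86); distance from the point to it = 1.41 mm. The point is inside the cross-section and 1.41 mm from the nearest boundary — more than the 0.5 mm shell width (2 × 0.25), so it's in the infill interior.

infill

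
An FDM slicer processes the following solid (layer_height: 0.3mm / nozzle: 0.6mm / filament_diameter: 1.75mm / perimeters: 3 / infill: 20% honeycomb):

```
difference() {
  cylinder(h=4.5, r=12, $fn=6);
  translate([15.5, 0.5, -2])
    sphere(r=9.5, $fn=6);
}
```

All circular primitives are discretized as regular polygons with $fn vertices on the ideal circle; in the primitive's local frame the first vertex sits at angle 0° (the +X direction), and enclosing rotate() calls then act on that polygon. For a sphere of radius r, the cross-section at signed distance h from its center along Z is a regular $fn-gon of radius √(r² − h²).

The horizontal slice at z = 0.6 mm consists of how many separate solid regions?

At z = 0.6 mm: the cylinder: section is a regular 6-gon, circumradius r=12; the sphere at (15.5, 0.5): section is a regular 6-gon, circumradius = √(r²−h²) = √(9.5²−2.6²) = 9.137; Taking the first minus the rest: starting from the r=12 cylinder, the r=9.5 sphere at (15.5, 0.5) partially overlaps it — only the 27.45 mm² overlap (of its 216.91 mm²) is removed, clipping the outline — 1 connected region. The result has 1 disconnected region.

1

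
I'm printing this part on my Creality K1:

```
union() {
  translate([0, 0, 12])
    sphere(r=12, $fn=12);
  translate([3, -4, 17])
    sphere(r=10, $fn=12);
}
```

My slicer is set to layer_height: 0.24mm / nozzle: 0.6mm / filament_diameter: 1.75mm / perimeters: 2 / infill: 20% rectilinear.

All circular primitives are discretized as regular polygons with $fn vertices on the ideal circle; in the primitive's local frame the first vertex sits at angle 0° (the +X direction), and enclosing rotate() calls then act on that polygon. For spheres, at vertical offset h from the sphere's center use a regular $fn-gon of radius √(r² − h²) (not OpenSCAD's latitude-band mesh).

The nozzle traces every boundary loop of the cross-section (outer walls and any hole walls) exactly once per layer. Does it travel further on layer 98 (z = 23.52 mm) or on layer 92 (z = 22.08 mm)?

layer 92 (z = 22.08 mm)

Layer 98 (z = 23.52): the sphere: section is a regular 12-gon, circumradius = √(r²−h²) = √(12²−11.52²) = 3.360 (perimeter = 2·12·3.360·sin(180°/12) = 20.87 mm); the sphere at (3, -4): section is a regular 12-gon, circumradius = √(r²−h²) = √(10²−6.52²) = 7.582 (perimeter = 2·12·7.582·sin(180°/12) = 47.10 mm); Merging all regions: the regions partially overlap (shared area 30.49 mm²), so the edge portions inside another operand are dropped and the merged outline is re-measured after clipping — boundary = 47.87 mm. So its perimeter = 47.87 mm. Layer 92 (z = 22.08): the sphere: section is a regular 12-gon, circumradius = √(r²−h²) = √(12²−10.08²) = 6.511 (perimeter = 2·12·6.511·sin(180°/12) = 40.44 mm); the sphere at (3, -4): section is a regular 12-gon, circumradius = √(r²−h²) = √(10²−5.08²) = 8.614 (perimeter = 2·12·8.614·sin(180°/12) = 53.50 mm); Merging all regions: the regions partially overlap (shared area 95.71 mm²), so the edge portions inside another operand are dropped and the merged outline is re-measured after clipping — boundary = 58.12 mm. So its perimeter = 58.12 mm. Layer 92 is larger (58.12 vs 47.87 mm).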